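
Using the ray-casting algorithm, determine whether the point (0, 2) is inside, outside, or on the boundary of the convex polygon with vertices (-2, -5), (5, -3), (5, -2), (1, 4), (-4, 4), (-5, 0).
The point (0, 2) lies strictly inside the polygon

Cast a horizontal ray to the right from the query point and count how many polygon edges it crosses (each edge strictly once or zero times, handled with the usual half-open convention). 
Parity of crossings → odd ⇒ inside.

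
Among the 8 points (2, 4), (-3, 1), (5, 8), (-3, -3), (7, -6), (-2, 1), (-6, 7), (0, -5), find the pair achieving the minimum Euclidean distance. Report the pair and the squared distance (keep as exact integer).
Pair = ((-3, 1), (-2, 1)); squared distance = 1

Compute all C(8, 2) = 28 pairwise squared distances (x_i − x_j)² + (y_i − y_j)². The minimum is 1, attained by the pair ((-3, 1), (-2, 1)).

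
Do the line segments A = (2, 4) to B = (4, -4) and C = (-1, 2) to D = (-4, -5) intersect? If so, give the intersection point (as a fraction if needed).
No (intersection of containing lines falls outside at least one segment)

Parametrize and solve: t = -15/38, s = -14/19. At least one of these is outside [0, 1], so the segments do not intersect.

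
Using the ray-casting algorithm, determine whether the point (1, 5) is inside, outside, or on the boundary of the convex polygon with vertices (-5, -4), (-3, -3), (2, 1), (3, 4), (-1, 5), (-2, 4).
The point (1, 5) lies strictly outside the polygon

Cast a horizontal ray to the right from the query point and count how many polygon edges it crosses (each edge strictly once or zero times, handled with the usual half-open convention). 
Parity of crossings → even ⇒ outside.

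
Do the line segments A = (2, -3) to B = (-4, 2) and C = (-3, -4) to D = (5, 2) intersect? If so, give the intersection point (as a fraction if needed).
Yes; intersection at (5/19, -59/38) (t = 11/38 on AB, s = 31/76 on CD)

Parametrize AB as A + t(B − A) = (2 + -6 t, -3 + 5 t) and CD as C + s(D − C) = (-3 + 8 s, -4 + 6 s). Solve the linear system for (t, s). Determinant = 76 ≠ 0, so a unique intersection of the containing lines exists. Solution: t = 11/38, s = 31/76 — both in [0, 1], so the segments cross. Intersection point: (5/19, -59/38).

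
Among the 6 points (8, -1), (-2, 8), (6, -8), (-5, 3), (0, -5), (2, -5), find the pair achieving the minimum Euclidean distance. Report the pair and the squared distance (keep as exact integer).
Pair = ((0, -5), (2, -5)); squared distance = 4

Compute all C(6, 2) = 15 pairwise squared distances (x_i − x_j)² + (y_i − y_j)². The minimum is 4, attained by the pair ((0, -5), (2, -5)).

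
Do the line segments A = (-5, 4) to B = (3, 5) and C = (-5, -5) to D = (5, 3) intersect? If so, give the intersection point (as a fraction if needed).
No (intersection of containing lines falls outside at least one segment)

Parametrize and solve: t = 5/3, s = 4/3. At least one of these is outside [0, 1], so the segments do not intersect.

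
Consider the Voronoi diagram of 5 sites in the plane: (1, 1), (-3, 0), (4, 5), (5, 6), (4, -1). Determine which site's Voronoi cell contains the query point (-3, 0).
Nearest site = (-3, 0)

The Voronoi cell of site s contains exactly those query points closer to s than to any other site. Compute squared distances from q = (-3, 0) to each site:
  (-3 − -3)² + (0 − 0)² = 0
  (1 − -3)² + (1 − 0)² = 17
  (4 − -3)² + (-1 − 0)² = 50
  (4 − -3)² + (5 − 0)² = 74
  (5 − -3)² + (6 − 0)² = 100
Minimum is attained by (-3, 0), so q lies in its Voronoi cell.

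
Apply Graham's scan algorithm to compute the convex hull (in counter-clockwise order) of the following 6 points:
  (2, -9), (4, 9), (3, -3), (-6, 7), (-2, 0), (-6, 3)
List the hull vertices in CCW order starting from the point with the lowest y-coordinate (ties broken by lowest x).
Hull (CCW) = [(2, -9), (3, -3), (4, 9), (-6, 7), (-6, 3)]

Graham scan procedure:
  1. Find the pivot p₀ = point with lowest y (tie → lowest x): (2, -9).
  2. Sort the remaining points by polar angle around p₀.
  3. Walk through sorted points, maintaining a stack; pop the top while the last three entries make a non-left turn (cross product ≤ 0).
  4. Final stack is the convex hull in CCW order: (2, -9), (3, -3), (4, 9), (-6, 7), (-6, 3).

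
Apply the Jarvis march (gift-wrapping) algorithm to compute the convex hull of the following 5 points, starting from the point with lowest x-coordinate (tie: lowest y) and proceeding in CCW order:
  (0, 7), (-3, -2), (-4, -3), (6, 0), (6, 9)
Hull (CCW) = [(-4, -3), (6, 0), (6, 9), (0, 7)]

Jarvis march: at each step, from the current hull vertex p, select the next vertex q as the point such that every other point lies strictly to the left of (or on) the directed line p → q. (Equivalently: for every other point r, the cross product (q − p) × (r − p) ≥ 0.)
Starting point (lowest x, tie lowest y): (-4, -3). Wrap until returning to start. Resulting hull: (-4, -3), (6, 0), (6, 9), (0, 7).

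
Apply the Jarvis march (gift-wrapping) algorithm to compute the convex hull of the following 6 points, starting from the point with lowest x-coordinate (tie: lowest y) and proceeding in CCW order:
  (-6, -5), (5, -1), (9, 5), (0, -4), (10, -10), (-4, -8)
Hull (CCW) = [(-6, -5), (-4, -8), (10, -10), (9, 5)]

Jarvis march: at each step, from the current hull vertex p, select the next vertex q as the point such that every other point lies strictly to the left of (or on) the directed line p → q. (Equivalently: for every other point r, the cross product (q − p) × (r − p) ≥ 0.)
Starting point (lowest x, tie lowest y): (-6, -5). Wrap until returning to start. Resulting hull: (-6, -5), (-4, -8), (10, -10), (9, 5).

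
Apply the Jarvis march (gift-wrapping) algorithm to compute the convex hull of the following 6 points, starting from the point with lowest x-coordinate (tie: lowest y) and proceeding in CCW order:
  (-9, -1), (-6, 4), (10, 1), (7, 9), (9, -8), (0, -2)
Hull (CCW) = [(-9, -1), (9, -8), (10, 1), (7, 9), (-6, 4)]

Jarvis march: at each step, from the current hull vertex p, select the next vertex q as the point such that every other point lies strictly to the left of (or on) the directed line p → q. (Equivalently: for every other point r, the cross product (q − p) × (r − p) ≥ 0.)
Starting point (lowest x, tie lowest y): (-9, -1). Wrap until returning to start. Resulting hull: (-9, -1), (9, -8), (10, 1), (7, 9), (-6, 4).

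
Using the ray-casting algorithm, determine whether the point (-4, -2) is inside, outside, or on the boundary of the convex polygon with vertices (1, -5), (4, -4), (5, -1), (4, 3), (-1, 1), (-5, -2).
The point (-4, -2) lies strictly inside the polygon

Cast a horizontal ray to the right from the query point and count how many polygon edges it crosses (each edge strictly once or zero times, handled with the usual half-open convention). 
Parity of crossings → odd ⇒ inside.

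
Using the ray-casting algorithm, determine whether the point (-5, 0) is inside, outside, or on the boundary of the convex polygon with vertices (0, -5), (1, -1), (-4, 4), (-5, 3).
The point (-5, 0) lies strictly outside the polygon

Cast a horizontal ray to the right from the query point and count how many polygon edges it crosses (each edge strictly once or zero times, handled with the usual half-open convention). 
Parity of crossings → even ⇒ outside.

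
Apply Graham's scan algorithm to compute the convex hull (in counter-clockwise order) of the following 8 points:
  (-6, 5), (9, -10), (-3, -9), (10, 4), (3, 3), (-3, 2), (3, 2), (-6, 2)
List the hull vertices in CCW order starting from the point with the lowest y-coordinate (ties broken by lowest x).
Hull (CCW) = [(9, -10), (10, 4), (-6, 5), (-6, 2), (-3, -9)]

Graham scan procedure:
  1. Find the pivot p₀ = point with lowest y (tie → lowest x): (9, -10).
  2. Sort the remaining points by polar angle around p₀.
  3. Walk through sorted points, maintaining a stack; pop the top while the last three entries make a non-left turn (cross product ≤ 0).
  4. Final stack is the convex hull in CCW order: (9, -10), (10, 4), (-6, 5), (-6, 2), (-3, -9).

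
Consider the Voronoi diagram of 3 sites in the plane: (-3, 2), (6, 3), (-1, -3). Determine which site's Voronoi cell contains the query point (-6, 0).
Nearest site = (-3, 2)

The Voronoi cell of site s contains exactly those query points closer to s than to any other site. Compute squared distances from q = (-6, 0) to each site:
  (-3 − -6)² + (2 − 0)² = 13
  (-1 − -6)² + (-3 − 0)² = 34
  (6 − -6)² + (3 − 0)² = 153
Minimum is attained by (-3, 2), so q lies in its Voronoi cell.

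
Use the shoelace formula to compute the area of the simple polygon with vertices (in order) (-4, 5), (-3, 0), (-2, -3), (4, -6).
Area = 22

Shoelace formula: Area = (1/2) |Σ_i (x_i · y_{i+1} − x_{i+1} · y_i)| (indices mod n). Compute each cross term:
  (-4)(0) − (-3)(5) = 15
  (-3)(-3) − (-2)(0) = 9
  (-2)(-6) − (4)(-3) = 24
  (4)(5) − (-4)(-6) = -4
Sum = 44, so (signed) Area = 44/2 = 22, |Area| = 22.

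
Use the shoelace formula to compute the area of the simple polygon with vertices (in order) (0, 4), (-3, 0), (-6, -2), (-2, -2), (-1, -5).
Area = 15

Shoelace formula: Area = (1/2) |Σ_i (x_i · y_{i+1} − x_{i+1} · y_i)| (indices mod n). Compute each cross term:
  (0)(0) − (-3)(4) = 12
  (-3)(-2) − (-6)(0) = 6
  (-6)(-2) − (-2)(-2) = 8
  (-2)(-5) − (-1)(-2) = 8
  (-1)(4) − (0)(-5) = -4
Sum = 30, so (signed) Area = 30/2 = 15, |Area| = 15.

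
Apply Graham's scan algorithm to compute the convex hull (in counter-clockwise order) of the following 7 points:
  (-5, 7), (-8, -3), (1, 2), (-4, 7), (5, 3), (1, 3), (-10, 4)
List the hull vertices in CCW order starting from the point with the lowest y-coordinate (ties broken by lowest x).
Hull (CCW) = [(-8, -3), (5, 3), (-4, 7), (-5, 7), (-10, 4)]

Graham scan procedure:
  1. Find the pivot p₀ = point with lowest y (tie → lowest x): (-8, -3).
  2. Sort the remaining points by polar angle around p₀.
  3. Walk through sorted points, maintaining a stack; pop the top while the last three entries make a non-left turn (cross product ≤ 0).
  4. Final stack is the convex hull in CCW order: (-8, -3), (5, 3), (-4, 7), (-5, 7), (-10, 4).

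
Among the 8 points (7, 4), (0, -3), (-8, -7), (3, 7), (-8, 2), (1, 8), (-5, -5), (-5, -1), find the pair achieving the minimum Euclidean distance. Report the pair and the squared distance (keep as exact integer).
Pair = ((3, 7), (1, 8)); squared distance = 5

Compute all C(8, 2) = 28 pairwise squared distances (x_i − x_j)² + (y_i − y_j)². The minimum is 5, attained by the pair ((3, 7), (1, 8)).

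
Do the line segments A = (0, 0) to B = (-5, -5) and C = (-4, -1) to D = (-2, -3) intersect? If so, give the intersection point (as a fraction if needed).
Yes; intersection at (-5/2, -5/2) (t = 1/2 on AB, s = 3/4 on CD)

Parametrize AB as A + t(B − A) = (0 + -5 t, 0 + -5 t) and CD as C + s(D − C) = (-4 + 2 s, -1 + -2 s). Solve the linear system for (t, s). Determinant = -20 ≠ 0, so a unique intersection of the containing lines exists. Solution: t = 1/2, s = 3/4 — both in [0, 1], so the segments cross. Intersection point: (-5/2, -5/2).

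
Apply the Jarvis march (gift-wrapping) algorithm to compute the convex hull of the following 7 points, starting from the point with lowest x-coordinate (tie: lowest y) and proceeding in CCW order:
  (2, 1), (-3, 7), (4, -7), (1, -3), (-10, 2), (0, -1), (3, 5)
Hull (CCW) = [(-10, 2), (4, -7), (3, 5), (-3, 7)]

Jarvis march: at each step, from the current hull vertex p, select the next vertex q as the point such that every other point lies strictly to the left of (or on) the directed line p → q. (Equivalently: for every other point r, the cross product (q − p) × (r − p) ≥ 0.)
Starting point (lowest x, tie lowest y): (-10, 2). Wrap until returning to start. Resulting hull: (-10, 2), (4, -7), (3, 5), (-3, 7).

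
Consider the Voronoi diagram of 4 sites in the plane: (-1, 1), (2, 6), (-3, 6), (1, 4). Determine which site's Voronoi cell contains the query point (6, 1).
Nearest site = (1, 4)

The Voronoi cell of site s contains exactly those query points closer to s than to any other site. Compute squared distances from q = (6, 1) to each site:
  (1 − 6)² + (4 − 1)² = 34
  (2 − 6)² + (6 − 1)² = 41
  (-1 − 6)² + (1 − 1)² = 49
  (-3 − 6)² + (6 − 1)² = 106
Minimum is attained by (1, 4), so q lies in its Voronoi cell.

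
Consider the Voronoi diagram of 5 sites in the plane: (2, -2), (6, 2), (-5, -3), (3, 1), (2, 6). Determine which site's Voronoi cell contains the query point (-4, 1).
Nearest site = (-5, -3)

The Voronoi cell of site s contains exactly those query points closer to s than to any other site. Compute squared distances from q = (-4, 1) to each site:
  (-5 − -4)² + (-3 − 1)² = 17
  (2 − -4)² + (-2 − 1)² = 45
  (3 − -4)² + (1 − 1)² = 49
  (2 − -4)² + (6 − 1)² = 61
  (6 − -4)² + (2 − 1)² = 101
Minimum is attained by (-5, -3), so q lies in its Voronoi cell.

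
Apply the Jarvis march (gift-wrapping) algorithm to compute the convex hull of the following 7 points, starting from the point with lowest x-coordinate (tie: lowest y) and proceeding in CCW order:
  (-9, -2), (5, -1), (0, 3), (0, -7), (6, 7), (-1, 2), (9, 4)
Hull (CCW) = [(-9, -2), (0, -7), (5, -1), (9, 4), (6, 7)]

Jarvis march: at each step, from the current hull vertex p, select the next vertex q as the point such that every other point lies strictly to the left of (or on) the directed line p → q. (Equivalently: for every other point r, the cross product (q − p) × (r − p) ≥ 0.)
Starting point (lowest x, tie lowest y): (-9, -2). Wrap until returning to start. Resulting hull: (-9, -2), (0, -7), (5, -1), (9, 4), (6, 7).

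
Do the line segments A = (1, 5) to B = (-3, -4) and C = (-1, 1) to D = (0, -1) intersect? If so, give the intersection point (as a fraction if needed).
Yes; intersection at (-15/17, 13/17) (t = 8/17 on AB, s = 2/17 on CD)

Parametrize AB as A + t(B − A) = (1 + -4 t, 5 + -9 t) and CD as C + s(D − C) = (-1 + 1 s, 1 + -2 s). Solve the linear system for (t, s). Determinant = -17 ≠ 0, so a unique intersection of the containing lines exists. Solution: t = 8/17, s = 2/17 — both in [0, 1], so the segments cross. Intersection point: (-15/17, 13/17).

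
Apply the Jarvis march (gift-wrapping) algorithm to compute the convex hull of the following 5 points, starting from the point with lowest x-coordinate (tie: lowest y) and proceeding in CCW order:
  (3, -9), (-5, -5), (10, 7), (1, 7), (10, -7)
Hull (CCW) = [(-5, -5), (3, -9), (10, -7), (10, 7), (1, 7)]

Jarvis march: at each step, from the current hull vertex p, select the next vertex q as the point such that every other point lies strictly to the left of (or on) the directed line p → q. (Equivalently: for every other point r, the cross product (q − p) × (r − p) ≥ 0.)
Starting point (lowest x, tie lowest y): (-5, -5). Wrap until returning to start. Resulting hull: (-5, -5), (3, -9), (10, -7), (10, 7), (1, 7).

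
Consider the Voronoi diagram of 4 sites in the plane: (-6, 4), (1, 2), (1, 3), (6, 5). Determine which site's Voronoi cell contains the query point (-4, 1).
Nearest site = (-6, 4)

The Voronoi cell of site s contains exactly those query points closer to s than to any other site. Compute squared distances from q = (-4, 1) to each site:
  (-6 − -4)² + (4 − 1)² = 13
  (1 − -4)² + (2 − 1)² = 26
  (1 − -4)² + (3 − 1)² = 29
  (6 − -4)² + (5 − 1)² = 116
Minimum is attained by (-6, 4), so q lies in its Voronoi cell.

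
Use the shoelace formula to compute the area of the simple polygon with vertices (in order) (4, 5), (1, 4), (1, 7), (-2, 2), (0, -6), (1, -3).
Area = 65/2

Shoelace formula: Area = (1/2) |Σ_i (x_i · y_{i+1} − x_{i+1} · y_i)| (indices mod n). Compute each cross term:
  (4)(4) − (1)(5) = 11
  (1)(7) − (1)(4) = 3
  (1)(2) − (-2)(7) = 16
  (-2)(-6) − (0)(2) = 12
  (0)(-3) − (1)(-6) = 6
  (1)(5) − (4)(-3) = 17
Sum = 65, so (signed) Area = 65/2 = 65/2, |Area| = 65/2.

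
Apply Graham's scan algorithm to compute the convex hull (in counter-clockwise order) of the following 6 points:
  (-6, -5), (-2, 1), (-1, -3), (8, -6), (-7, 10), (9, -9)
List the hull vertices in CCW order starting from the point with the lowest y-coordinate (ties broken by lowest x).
Hull (CCW) = [(9, -9), (8, -6), (-7, 10), (-6, -5)]

Graham scan procedure:
  1. Find the pivot p₀ = point with lowest y (tie → lowest x): (9, -9).
  2. Sort the remaining points by polar angle around p₀.
  3. Walk through sorted points, maintaining a stack; pop the top while the last three entries make a non-left turn (cross product ≤ 0).
  4. Final stack is the convex hull in CCW order: (9, -9), (8, -6), (-7, 10), (-6, -5).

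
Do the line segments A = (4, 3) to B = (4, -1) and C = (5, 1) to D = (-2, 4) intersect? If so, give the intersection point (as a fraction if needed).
Yes; intersection at (4, 10/7) (t = 11/28 on AB, s = 1/7 on CD)

Parametrize AB as A + t(B − A) = (4 + 0 t, 3 + -4 t) and CD as C + s(D − C) = (5 + -7 s, 1 + 3 s). Solve the linear system for (t, s). Determinant = 28 ≠ 0, so a unique intersection of the containing lines exists. Solution: t = 11/28, s = 1/7 — both in [0, 1], so the segments cross. Intersection point: (4, 10/7).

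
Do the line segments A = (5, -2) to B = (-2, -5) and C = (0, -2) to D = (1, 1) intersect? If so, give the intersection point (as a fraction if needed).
No (intersection of containing lines falls outside at least one segment)

Parametrize and solve: t = 5/6, s = -5/6. At least one of these is outside [0, 1], so the segments do not intersect.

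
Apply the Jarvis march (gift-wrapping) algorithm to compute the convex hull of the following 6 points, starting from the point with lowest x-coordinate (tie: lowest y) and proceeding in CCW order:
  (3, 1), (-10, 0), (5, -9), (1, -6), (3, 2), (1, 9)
Hull (CCW) = [(-10, 0), (5, -9), (3, 2), (1, 9)]

Jarvis march: at each step, from the current hull vertex p, select the next vertex q as the point such that every other point lies strictly to the left of (or on) the directed line p → q. (Equivalently: for every other point r, the cross product (q − p) × (r − p) ≥ 0.)
Starting point (lowest x, tie lowest y): (-10, 0). Wrap until returning to start. Resulting hull: (-10, 0), (5, -9), (3, 2), (1, 9).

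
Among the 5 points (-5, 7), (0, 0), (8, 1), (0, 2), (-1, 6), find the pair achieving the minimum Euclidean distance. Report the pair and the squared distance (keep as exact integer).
Pair = ((0, 0), (0, 2)); squared distance = 4

Compute all C(5, 2) = 10 pairwise squared distances (x_i − x_j)² + (y_i − y_j)². The minimum is 4, attained by the pair ((0, 0), (0, 2)).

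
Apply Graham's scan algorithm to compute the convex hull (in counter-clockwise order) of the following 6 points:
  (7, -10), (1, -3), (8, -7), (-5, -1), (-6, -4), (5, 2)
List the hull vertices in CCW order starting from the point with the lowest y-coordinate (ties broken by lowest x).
Hull (CCW) = [(7, -10), (8, -7), (5, 2), (-5, -1), (-6, -4)]

Graham scan procedure:
  1. Find the pivot p₀ = point with lowest y (tie → lowest x): (7, -10).
  2. Sort the remaining points by polar angle around p₀.
  3. Walk through sorted points, maintaining a stack; pop the top while the last three entries make a non-left turn (cross product ≤ 0).
  4. Final stack is the convex hull in CCW order: (7, -10), (8, -7), (5, 2), (-5, -1), (-6, -4).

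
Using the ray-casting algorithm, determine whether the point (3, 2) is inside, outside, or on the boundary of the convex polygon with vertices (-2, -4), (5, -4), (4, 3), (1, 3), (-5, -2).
The point (3, 2) lies strictly inside the polygon

Cast a horizontal ray to the right from the query point and count how many polygon edges it crosses (each edge strictly once or zero times, handled with the usual half-open convention). 
Parity of crossings → odd ⇒ inside.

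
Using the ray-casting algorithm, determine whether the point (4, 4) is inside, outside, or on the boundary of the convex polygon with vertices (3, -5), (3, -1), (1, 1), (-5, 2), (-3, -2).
The point (4, 4) lies strictly outside the polygon

Cast a horizontal ray to the right from the query point and count how many polygon edges it crosses (each edge strictly once or zero times, handled with the usual half-open convention). 
Parity of crossings → even ⇒ outside.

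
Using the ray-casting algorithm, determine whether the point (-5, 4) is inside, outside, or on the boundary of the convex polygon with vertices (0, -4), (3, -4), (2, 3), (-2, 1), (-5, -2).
The point (-5, 4) lies strictly outside the polygon

Cast a horizontal ray to the right from the query point and count how many polygon edges it crosses (each edge strictly once or zero times, handled with the usual half-open convention). 
Parity of crossings → even ⇒ outside.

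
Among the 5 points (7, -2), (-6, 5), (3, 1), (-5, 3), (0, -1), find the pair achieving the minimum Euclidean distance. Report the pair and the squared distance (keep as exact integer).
Pair = ((-6, 5), (-5, 3)); squared distance = 5

Compute all C(5, 2) = 10 pairwise squared distances (x_i − x_j)² + (y_i − y_j)². The minimum is 5, attained by the pair ((-6, 5), (-5, 3)).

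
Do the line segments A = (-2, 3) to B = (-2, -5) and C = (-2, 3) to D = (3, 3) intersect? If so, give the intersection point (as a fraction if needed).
Yes; intersection at (-2, 3) (t = 0 on AB, s = 0 on CD)

Parametrize AB as A + t(B − A) = (-2 + 0 t, 3 + -8 t) and CD as C + s(D − C) = (-2 + 5 s, 3 + 0 s). Solve the linear system for (t, s). Determinant = -40 ≠ 0, so a unique intersection of the containing lines exists. Solution: t = 0, s = 0 — both in [0, 1], so the segments cross. Intersection point: (-2, 3).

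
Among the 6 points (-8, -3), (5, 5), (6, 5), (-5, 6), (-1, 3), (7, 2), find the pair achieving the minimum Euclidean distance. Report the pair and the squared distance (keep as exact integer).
Pair = ((5, 5), (6, 5)); squared distance = 1

Compute all C(6, 2) = 15 pairwise squared distances (x_i − x_j)² + (y_i − y_j)². The minimum is 1, attained by the pair ((5, 5), (6, 5)).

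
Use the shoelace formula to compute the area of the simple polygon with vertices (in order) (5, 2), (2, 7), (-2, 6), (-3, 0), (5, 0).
Area = 85/2

Shoelace formula: Area = (1/2) |Σ_i (x_i · y_{i+1} − x_{i+1} · y_i)| (indices mod n). Compute each cross term:
  (5)(7) − (2)(2) = 31
  (2)(6) − (-2)(7) = 26
  (-2)(0) − (-3)(6) = 18
  (-3)(0) − (5)(0) = 0
  (5)(2) − (5)(0) = 10
Sum = 85, so (signed) Area = 85/2 = 85/2, |Area| = 85/2.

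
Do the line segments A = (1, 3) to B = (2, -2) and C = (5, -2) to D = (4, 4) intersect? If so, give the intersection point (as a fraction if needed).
No (intersection of containing lines falls outside at least one segment)

Parametrize and solve: t = 19, s = -15. At least one of these is outside [0, 1], so the segments do not intersect.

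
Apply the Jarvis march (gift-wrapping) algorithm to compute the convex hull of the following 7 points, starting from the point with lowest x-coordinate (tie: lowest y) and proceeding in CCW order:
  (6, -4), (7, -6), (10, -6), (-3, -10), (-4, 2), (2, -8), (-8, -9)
Hull (CCW) = [(-8, -9), (-3, -10), (10, -6), (-4, 2)]

Jarvis march: at each step, from the current hull vertex p, select the next vertex q as the point such that every other point lies strictly to the left of (or on) the directed line p → q. (Equivalently: for every other point r, the cross product (q − p) × (r − p) ≥ 0.)
Starting point (lowest x, tie lowest y): (-8, -9). Wrap until returning to start. Resulting hull: (-8, -9), (-3, -10), (10, -6), (-4, 2).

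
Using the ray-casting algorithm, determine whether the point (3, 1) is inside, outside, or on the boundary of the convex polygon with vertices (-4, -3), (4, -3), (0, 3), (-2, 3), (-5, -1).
The point (3, 1) lies strictly outside the polygon

Cast a horizontal ray to the right from the query point and count how many polygon edges it crosses (each edge strictly once or zero times, handled with the usual half-open convention). 
Parity of crossings → even ⇒ outside.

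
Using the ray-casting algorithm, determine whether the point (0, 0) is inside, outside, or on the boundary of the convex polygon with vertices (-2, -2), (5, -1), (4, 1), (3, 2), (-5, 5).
The point (0, 0) lies strictly inside the polygon

Cast a horizontal ray to the right from the query point and count how many polygon edges it crosses (each edge strictly once or zero times, handled with the usual half-open convention). 
Parity of crossings → odd ⇒ inside.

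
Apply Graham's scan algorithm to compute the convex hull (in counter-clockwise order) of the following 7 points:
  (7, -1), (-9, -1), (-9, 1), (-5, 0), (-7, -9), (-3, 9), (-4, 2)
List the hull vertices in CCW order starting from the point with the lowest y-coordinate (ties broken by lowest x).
Hull (CCW) = [(-7, -9), (7, -1), (-3, 9), (-9, 1), (-9, -1)]

Graham scan procedure:
  1. Find the pivot p₀ = point with lowest y (tie → lowest x): (-7, -9).
  2. Sort the remaining points by polar angle around p₀.
  3. Walk through sorted points, maintaining a stack; pop the top while the last three entries make a non-left turn (cross product ≤ 0).
  4. Final stack is the convex hull in CCW order: (-7, -9), (7, -1), (-3, 9), (-9, 1), (-9, -1).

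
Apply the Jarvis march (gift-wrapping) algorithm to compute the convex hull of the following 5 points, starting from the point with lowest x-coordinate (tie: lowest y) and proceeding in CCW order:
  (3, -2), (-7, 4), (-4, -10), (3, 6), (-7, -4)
Hull (CCW) = [(-7, -4), (-4, -10), (3, -2), (3, 6), (-7, 4)]

Jarvis march: at each step, from the current hull vertex p, select the next vertex q as the point such that every other point lies strictly to the left of (or on) the directed line p → q. (Equivalently: for every other point r, the cross product (q − p) × (r − p) ≥ 0.)
Starting point (lowest x, tie lowest y): (-7, -4). Wrap until returning to start. Resulting hull: (-7, -4), (-4, -10), (3, -2), (3, 6), (-7, 4).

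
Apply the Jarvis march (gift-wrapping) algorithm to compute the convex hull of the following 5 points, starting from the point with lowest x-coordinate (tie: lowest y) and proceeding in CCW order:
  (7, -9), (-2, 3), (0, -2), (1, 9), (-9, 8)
Hull (CCW) = [(-9, 8), (0, -2), (7, -9), (1, 9)]

Jarvis march: at each step, from the current hull vertex p, select the next vertex q as the point such that every other point lies strictly to the left of (or on) the directed line p → q. (Equivalently: for every other point r, the cross product (q − p) × (r − p) ≥ 0.)
Starting point (lowest x, tie lowest y): (-9, 8). Wrap until returning to start. Resulting hull: (-9, 8), (0, -2), (7, -9), (1, 9).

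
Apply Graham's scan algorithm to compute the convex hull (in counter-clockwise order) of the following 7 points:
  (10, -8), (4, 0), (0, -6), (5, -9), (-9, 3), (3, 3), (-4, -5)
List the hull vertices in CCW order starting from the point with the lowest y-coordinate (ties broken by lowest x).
Hull (CCW) = [(5, -9), (10, -8), (3, 3), (-9, 3), (-4, -5)]

Graham scan procedure:
  1. Find the pivot p₀ = point with lowest y (tie → lowest x): (5, -9).
  2. Sort the remaining points by polar angle around p₀.
  3. Walk through sorted points, maintaining a stack; pop the top while the last three entries make a non-left turn (cross product ≤ 0).
  4. Final stack is the convex hull in CCW order: (5, -9), (10, -8), (3, 3), (-9, 3), (-4, -5).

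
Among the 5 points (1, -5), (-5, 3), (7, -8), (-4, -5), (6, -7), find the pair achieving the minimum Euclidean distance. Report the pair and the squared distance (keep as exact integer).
Pair = ((7, -8), (6, -7)); squared distance = 2

Compute all C(5, 2) = 10 pairwise squared distances (x_i − x_j)² + (y_i − y_j)². The minimum is 2, attained by the pair ((7, -8), (6, -7)).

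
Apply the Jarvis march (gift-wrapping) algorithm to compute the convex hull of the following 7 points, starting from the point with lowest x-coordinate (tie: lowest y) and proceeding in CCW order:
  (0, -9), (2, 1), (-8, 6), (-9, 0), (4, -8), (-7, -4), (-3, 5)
Hull (CCW) = [(-9, 0), (-7, -4), (0, -9), (4, -8), (2, 1), (-3, 5), (-8, 6)]

Jarvis march: at each step, from the current hull vertex p, select the next vertex q as the point such that every other point lies strictly to the left of (or on) the directed line p → q. (Equivalently: for every other point r, the cross product (q − p) × (r − p) ≥ 0.)
Starting point (lowest x, tie lowest y): (-9, 0). Wrap until returning to start. Resulting hull: (-9, 0), (-7, -4), (0, -9), (4, -8), (2, 1), (-3, 5), (-8, 6).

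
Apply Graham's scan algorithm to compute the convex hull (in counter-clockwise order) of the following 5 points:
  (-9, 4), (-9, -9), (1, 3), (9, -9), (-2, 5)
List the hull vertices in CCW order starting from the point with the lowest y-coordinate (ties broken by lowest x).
Hull (CCW) = [(-9, -9), (9, -9), (1, 3), (-2, 5), (-9, 4)]

Graham scan procedure:
  1. Find the pivot p₀ = point with lowest y (tie → lowest x): (-9, -9).
  2. Sort the remaining points by polar angle around p₀.
  3. Walk through sorted points, maintaining a stack; pop the top while the last three entries make a non-left turn (cross product ≤ 0).
  4. Final stack is the convex hull in CCW order: (-9, -9), (9, -9), (1, 3), (-2, 5), (-9, 4).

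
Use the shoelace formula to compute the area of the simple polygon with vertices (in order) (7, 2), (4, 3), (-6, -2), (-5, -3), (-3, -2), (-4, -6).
Area = 38

Shoelace formula: Area = (1/2) |Σ_i (x_i · y_{i+1} − x_{i+1} · y_i)| (indices mod n). Compute each cross term:
  (7)(3) − (4)(2) = 13
  (4)(-2) − (-6)(3) = 10
  (-6)(-3) − (-5)(-2) = 8
  (-5)(-2) − (-3)(-3) = 1
  (-3)(-6) − (-4)(-2) = 10
  (-4)(2) − (7)(-6) = 34
Sum = 76, so (signed) Area = 76/2 = 38, |Area| = 38.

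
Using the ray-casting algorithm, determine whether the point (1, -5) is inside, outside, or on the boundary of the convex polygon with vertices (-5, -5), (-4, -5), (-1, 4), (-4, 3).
The point (1, -5) lies strictly outside the polygon

Cast a horizontal ray to the right from the query point and count how many polygon edges it crosses (each edge strictly once or zero times, handled with the usual half-open convention). 
Parity of crossings → even ⇒ outside.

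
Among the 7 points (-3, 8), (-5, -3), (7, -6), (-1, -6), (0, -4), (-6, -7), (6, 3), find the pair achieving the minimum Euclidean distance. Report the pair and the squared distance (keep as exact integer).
Pair = ((-1, -6), (0, -4)); squared distance = 5

Compute all C(7, 2) = 21 pairwise squared distances (x_i − x_j)² + (y_i − y_j)². The minimum is 5, attained by the pair ((-1, -6), (0, -4)).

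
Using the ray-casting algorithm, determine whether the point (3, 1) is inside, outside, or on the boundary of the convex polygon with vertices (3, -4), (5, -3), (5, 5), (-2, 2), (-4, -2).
The point (3, 1) lies strictly inside the polygon

Cast a horizontal ray to the right from the query point and count how many polygon edges it crosses (each edge strictly once or zero times, handled with the usual half-open convention). 
Parity of crossings → odd ⇒ inside.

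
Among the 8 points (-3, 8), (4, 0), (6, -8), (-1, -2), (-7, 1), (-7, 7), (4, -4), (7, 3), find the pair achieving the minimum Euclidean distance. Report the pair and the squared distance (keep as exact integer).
Pair = ((4, 0), (4, -4)); squared distance = 16

Compute all C(8, 2) = 28 pairwise squared distances (x_i − x_j)² + (y_i − y_j)². The minimum is 16, attained by the pair ((4, 0), (4, -4)).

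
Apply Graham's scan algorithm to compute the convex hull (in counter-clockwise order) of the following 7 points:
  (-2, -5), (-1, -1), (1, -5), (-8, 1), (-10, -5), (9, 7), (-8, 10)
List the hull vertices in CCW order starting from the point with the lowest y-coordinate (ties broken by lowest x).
Hull (CCW) = [(-10, -5), (1, -5), (9, 7), (-8, 10)]

Graham scan procedure:
  1. Find the pivot p₀ = point with lowest y (tie → lowest x): (-10, -5).
  2. Sort the remaining points by polar angle around p₀.
  3. Walk through sorted points, maintaining a stack; pop the top while the last three entries make a non-left turn (cross product ≤ 0).
  4. Final stack is the convex hull in CCW order: (-10, -5), (1, -5), (9, 7), (-8, 10).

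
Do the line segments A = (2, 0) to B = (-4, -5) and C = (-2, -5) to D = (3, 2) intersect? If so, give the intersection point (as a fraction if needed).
Yes; intersection at (16/17, -15/17) (t = 3/17 on AB, s = 10/17 on CD)

Parametrize AB as A + t(B − A) = (2 + -6 t, 0 + -5 t) and CD as C + s(D − C) = (-2 + 5 s, -5 + 7 s). Solve the linear system for (t, s). Determinant = 17 ≠ 0, so a unique intersection of the containing lines exists. Solution: t = 3/17, s = 10/17 — both in [0, 1], so the segments cross. Intersection point: (16/17, -15/17).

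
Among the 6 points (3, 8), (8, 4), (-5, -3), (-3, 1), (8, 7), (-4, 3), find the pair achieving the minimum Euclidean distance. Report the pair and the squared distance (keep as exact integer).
Pair = ((-3, 1), (-4, 3)); squared distance = 5

Compute all C(6, 2) = 15 pairwise squared distances (x_i − x_j)² + (y_i − y_j)². The minimum is 5, attained by the pair ((-3, 1), (-4, 3)).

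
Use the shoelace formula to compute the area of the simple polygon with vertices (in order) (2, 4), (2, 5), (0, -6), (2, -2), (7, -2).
Area = 22

Shoelace formula: Area = (1/2) |Σ_i (x_i · y_{i+1} − x_{i+1} · y_i)| (indices mod n). Compute each cross term:
  (2)(5) − (2)(4) = 2
  (2)(-6) − (0)(5) = -12
  (0)(-2) − (2)(-6) = 12
  (2)(-2) − (7)(-2) = 10
  (7)(4) − (2)(-2) = 32
Sum = 44, so (signed) Area = 44/2 = 22, |Area| = 22.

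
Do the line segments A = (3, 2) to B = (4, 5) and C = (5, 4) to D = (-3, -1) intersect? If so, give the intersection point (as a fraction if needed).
Yes; intersection at (63/19, 56/19) (t = 6/19 on AB, s = 4/19 on CD)

Parametrize AB as A + t(B − A) = (3 + 1 t, 2 + 3 t) and CD as C + s(D − C) = (5 + -8 s, 4 + -5 s). Solve the linear system for (t, s). Determinant = -19 ≠ 0, so a unique intersection of the containing lines exists. Solution: t = 6/19, s = 4/19 — both in [0, 1], so the segments cross. Intersection point: (63/19, 56/19).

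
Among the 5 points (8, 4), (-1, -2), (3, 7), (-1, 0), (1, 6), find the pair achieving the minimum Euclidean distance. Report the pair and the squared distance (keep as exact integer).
Pair = ((-1, -2), (-1, 0)); squared distance = 4

Compute all C(5, 2) = 10 pairwise squared distances (x_i − x_j)² + (y_i − y_j)². The minimum is 4, attained by the pair ((-1, -2), (-1, 0)).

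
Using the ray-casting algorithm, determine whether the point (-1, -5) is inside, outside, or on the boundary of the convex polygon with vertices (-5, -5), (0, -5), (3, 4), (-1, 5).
The point (-1, -5) lies on the polygon boundary

Boundary check: the query satisfies the collinearity and bounding-box conditions for some polygon edge, so it lies exactly on the boundary.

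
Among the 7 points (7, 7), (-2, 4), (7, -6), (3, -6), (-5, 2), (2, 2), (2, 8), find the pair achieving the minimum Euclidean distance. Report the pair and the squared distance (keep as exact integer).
Pair = ((-2, 4), (-5, 2)); squared distance = 13

Compute all C(7, 2) = 21 pairwise squared distances (x_i − x_j)² + (y_i − y_j)². The minimum is 13, attained by the pair ((-2, 4), (-5, 2)).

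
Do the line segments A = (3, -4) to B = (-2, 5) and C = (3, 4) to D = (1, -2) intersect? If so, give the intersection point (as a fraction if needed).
Yes; intersection at (4/3, -1) (t = 1/3 on AB, s = 5/6 on CD)

Parametrize AB as A + t(B − A) = (3 + -5 t, -4 + 9 t) and CD as C + s(D − C) = (3 + -2 s, 4 + -6 s). Solve the linear system for (t, s). Determinant = -48 ≠ 0, so a unique intersection of the containing lines exists. Solution: t = 1/3, s = 5/6 — both in [0, 1], so the segments cross. Intersection point: (4/3, -1).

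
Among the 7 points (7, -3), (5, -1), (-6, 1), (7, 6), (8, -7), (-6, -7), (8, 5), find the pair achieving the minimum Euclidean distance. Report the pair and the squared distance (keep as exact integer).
Pair = ((7, 6), (8, 5)); squared distance = 2

Compute all C(7, 2) = 21 pairwise squared distances (x_i − x_j)² + (y_i − y_j)². The minimum is 2, attained by the pair ((7, 6), (8, 5)).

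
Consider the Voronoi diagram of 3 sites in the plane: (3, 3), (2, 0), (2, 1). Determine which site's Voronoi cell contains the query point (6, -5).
Nearest site = (2, 0)

The Voronoi cell of site s contains exactly those query points closer to s than to any other site. Compute squared distances from q = (6, -5) to each site:
  (2 − 6)² + (0 − -5)² = 41
  (2 − 6)² + (1 − -5)² = 52
  (3 − 6)² + (3 − -5)² = 73
Minimum is attained by (2, 0), so q lies in its Voronoi cell.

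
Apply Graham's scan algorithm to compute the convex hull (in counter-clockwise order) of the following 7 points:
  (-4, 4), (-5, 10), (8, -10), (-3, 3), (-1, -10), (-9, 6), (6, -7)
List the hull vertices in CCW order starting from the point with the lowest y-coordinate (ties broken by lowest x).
Hull (CCW) = [(-1, -10), (8, -10), (-5, 10), (-9, 6)]

Graham scan procedure:
  1. Find the pivot p₀ = point with lowest y (tie → lowest x): (-1, -10).
  2. Sort the remaining points by polar angle around p₀.
  3. Walk through sorted points, maintaining a stack; pop the top while the last three entries make a non-left turn (cross product ≤ 0).
  4. Final stack is the convex hull in CCW order: (-1, -10), (8, -10), (-5, 10), (-9, 6).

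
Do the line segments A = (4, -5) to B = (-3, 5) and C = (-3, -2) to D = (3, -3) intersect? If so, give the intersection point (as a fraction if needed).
Yes; intersection at (135/53, -155/53) (t = 11/53 on AB, s = 49/53 on CD)

Parametrize AB as A + t(B − A) = (4 + -7 t, -5 + 10 t) and CD as C + s(D − C) = (-3 + 6 s, -2 + -1 s). Solve the linear system for (t, s). Determinant = 53 ≠ 0, so a unique intersection of the containing lines exists. Solution: t = 11/53, s = 49/53 — both in [0, 1], so the segments cross. Intersection point: (135/53, -155/53).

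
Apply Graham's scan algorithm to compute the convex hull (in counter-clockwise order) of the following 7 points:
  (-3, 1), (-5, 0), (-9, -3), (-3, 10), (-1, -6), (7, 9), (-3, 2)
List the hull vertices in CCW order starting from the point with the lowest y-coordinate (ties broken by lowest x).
Hull (CCW) = [(-1, -6), (7, 9), (-3, 10), (-9, -3)]

Graham scan procedure:
  1. Find the pivot p₀ = point with lowest y (tie → lowest x): (-1, -6).
  2. Sort the remaining points by polar angle around p₀.
  3. Walk through sorted points, maintaining a stack; pop the top while the last three entries make a non-left turn (cross product ≤ 0).
  4. Final stack is the convex hull in CCW order: (-1, -6), (7, 9), (-3, 10), (-9, -3).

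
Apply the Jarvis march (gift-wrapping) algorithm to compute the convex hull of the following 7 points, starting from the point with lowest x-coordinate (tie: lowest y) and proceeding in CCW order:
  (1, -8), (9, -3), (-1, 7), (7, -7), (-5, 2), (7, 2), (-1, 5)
Hull (CCW) = [(-5, 2), (1, -8), (7, -7), (9, -3), (7, 2), (-1, 7)]

Jarvis march: at each step, from the current hull vertex p, select the next vertex q as the point such that every other point lies strictly to the left of (or on) the directed line p → q. (Equivalently: for every other point r, the cross product (q − p) × (r − p) ≥ 0.)
Starting point (lowest x, tie lowest y): (-5, 2). Wrap until returning to start. Resulting hull: (-5, 2), (1, -8), (7, -7), (9, -3), (7, 2), (-1, 7).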